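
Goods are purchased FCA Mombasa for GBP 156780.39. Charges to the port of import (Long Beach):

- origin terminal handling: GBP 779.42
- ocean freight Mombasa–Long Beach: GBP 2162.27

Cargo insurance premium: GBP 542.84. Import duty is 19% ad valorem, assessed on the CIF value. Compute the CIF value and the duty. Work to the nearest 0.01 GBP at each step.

CIF value: GBP 160264.92; import duty: GBP 30450.33

CIF = FCA price + pre-shipment costs + freight + insurance
CIF = 156780.39 + 779.42 + 2162.27 + 542.84 = 160264.92
Import duty = 160264.92 × 19% = 30450.33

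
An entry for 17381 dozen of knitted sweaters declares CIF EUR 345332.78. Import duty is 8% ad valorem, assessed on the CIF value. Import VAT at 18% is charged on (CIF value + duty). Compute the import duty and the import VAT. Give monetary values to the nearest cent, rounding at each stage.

Import duty = 345332.78 × 8% = 27626.62
VAT base = CIF + duty = 345332.78 + 27626.62 = 372959.40
Import VAT = 372959.40 × 18% = 67132.69

Import duty: EUR 27626.62; import VAT: EUR 67132.69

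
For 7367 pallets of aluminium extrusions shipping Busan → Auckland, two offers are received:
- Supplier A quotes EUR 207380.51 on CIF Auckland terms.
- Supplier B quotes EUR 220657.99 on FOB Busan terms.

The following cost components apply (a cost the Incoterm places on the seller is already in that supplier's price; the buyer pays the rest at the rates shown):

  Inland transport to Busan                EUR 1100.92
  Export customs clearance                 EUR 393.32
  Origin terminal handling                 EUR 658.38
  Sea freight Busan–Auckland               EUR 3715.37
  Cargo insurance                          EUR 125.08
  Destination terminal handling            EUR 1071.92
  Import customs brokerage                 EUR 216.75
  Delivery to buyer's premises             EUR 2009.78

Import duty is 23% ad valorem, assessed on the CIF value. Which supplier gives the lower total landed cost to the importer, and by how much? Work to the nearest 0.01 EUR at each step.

Supplier A is cheaper by EUR 21055.05

Supplier A (CIF):
The CIF price already equals the CIF value: 207380.51
Import duty = 207380.51 × 23% = 47697.52
Buyer bears (A): 1071.92 + 216.75 + 2009.78 = 3298.45
Landed cost (A) = invoice 207380.51 + 3298.45 + duty 47697.52 = 258376.48
Supplier B (FOB):
CIF value = FOB price + freight + insurance = 220657.99 + 3715.37 + 125.08 = 224498.44
Import duty = 224498.44 × 23% = 51634.64
Buyer bears (B): 3715.37 + 125.08 + 1071.92 + 216.75 + 2009.78 = 7138.90
Landed cost (B) = invoice 220657.99 + 7138.90 + duty 51634.64 = 279431.53
Difference = |258376.48 − 279431.53| = 21055.05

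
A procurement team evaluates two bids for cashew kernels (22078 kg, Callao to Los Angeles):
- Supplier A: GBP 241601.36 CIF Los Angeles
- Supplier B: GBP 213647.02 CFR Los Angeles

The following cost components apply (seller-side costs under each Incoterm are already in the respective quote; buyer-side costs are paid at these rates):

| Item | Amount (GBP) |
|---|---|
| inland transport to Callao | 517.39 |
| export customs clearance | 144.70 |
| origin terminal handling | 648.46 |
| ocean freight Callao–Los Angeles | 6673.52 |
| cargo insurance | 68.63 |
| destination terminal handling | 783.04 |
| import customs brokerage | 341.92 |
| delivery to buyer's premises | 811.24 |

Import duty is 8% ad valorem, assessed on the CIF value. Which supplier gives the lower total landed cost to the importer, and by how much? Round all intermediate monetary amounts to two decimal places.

Supplier A (CIF):
The CIF price already equals the CIF value: 241601.36
Import duty = 241601.36 × 8% = 19328.11
Buyer bears (A): 783.04 + 341.92 + 811.24 = 1936.20
Landed cost (A) = invoice 241601.36 + 1936.20 + duty 19328.11 = 262865.67
Supplier B (CFR):
CIF value = CFR price + insurance = 213647.02 + 68.63 = 213715.65
Import duty = 213715.65 × 8% = 17097.25
Buyer bears (B): 68.63 + 783.04 + 341.92 + 811.24 = 2004.83
Landed cost (B) = invoice 213647.02 + 2004.83 + duty 17097.25 = 232749.10
Difference = |262865.67 − 232749.10| = 30116.57

Supplier B is cheaper by GBP 30116.57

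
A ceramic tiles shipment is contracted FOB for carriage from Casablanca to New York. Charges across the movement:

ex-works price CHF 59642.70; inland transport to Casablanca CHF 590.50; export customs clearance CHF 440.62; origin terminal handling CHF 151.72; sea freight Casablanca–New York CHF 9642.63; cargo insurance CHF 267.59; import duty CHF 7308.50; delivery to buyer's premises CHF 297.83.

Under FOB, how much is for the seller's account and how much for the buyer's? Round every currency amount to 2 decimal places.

FOB: the seller bears costs until goods are on board at the origin port; the buyer bears freight, insurance and all costs thereafter.
Seller's account: goods 59642.70 + inland to port 590.50 + export clearance 440.62 + origin terminal 151.72 = 60825.54
Buyer's account: freight 9642.63 + insurance 267.59 + duty 7308.50 + delivery 297.83 = 17516.55

Seller: CHF 60825.54; buyer: CHF 17516.55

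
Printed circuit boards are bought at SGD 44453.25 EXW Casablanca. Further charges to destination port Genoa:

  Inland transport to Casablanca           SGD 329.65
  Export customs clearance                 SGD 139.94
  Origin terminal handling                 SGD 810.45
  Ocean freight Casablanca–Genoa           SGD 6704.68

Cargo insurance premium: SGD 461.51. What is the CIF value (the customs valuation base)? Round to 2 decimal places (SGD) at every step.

CIF = EXW price + pre-shipment costs + freight + insurance
CIF = 44453.25 + 329.65 + 139.94 + 810.45 + 6704.68 + 461.51 = 52899.48

CIF value: SGD 52899.48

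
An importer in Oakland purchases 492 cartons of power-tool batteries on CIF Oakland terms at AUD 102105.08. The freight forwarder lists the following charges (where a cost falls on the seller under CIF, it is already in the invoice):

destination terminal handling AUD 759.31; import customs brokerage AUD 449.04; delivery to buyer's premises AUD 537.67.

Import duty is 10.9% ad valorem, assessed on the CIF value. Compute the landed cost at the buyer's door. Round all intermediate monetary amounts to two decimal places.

Total landed cost: AUD 114980.55

CIF: the seller pays costs through ocean freight and marine insurance to the destination port.
The CIF price already equals the CIF value: 102105.08
Import duty = 102105.08 × 10.9% = 11129.45
Buyer bears: destination terminal 759.31 + brokerage 449.04 + delivery 537.67 + duty 11129.45 = 12875.47
Landed cost = invoice 102105.08 + 12875.47 = 114980.55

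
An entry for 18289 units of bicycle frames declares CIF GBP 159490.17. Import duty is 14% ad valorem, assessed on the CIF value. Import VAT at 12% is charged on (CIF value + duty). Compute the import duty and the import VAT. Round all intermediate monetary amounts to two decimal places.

Import duty = 159490.17 × 14% = 22328.62
VAT base = CIF + duty = 159490.17 + 22328.62 = 181818.79
Import VAT = 181818.79 × 12% = 21818.25

Import duty: GBP 22328.62; import VAT: GBP 21818.25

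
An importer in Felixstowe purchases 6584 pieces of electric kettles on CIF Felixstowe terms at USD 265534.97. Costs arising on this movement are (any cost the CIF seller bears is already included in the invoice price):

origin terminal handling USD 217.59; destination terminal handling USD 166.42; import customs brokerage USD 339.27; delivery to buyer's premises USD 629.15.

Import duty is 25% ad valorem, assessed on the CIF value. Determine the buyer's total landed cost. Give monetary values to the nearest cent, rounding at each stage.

CIF: the seller pays costs through ocean freight and marine insurance to the destination port.
Already in the invoice (seller's account under CIF): origin terminal — exclude.
The CIF price already equals the CIF value: 265534.97
Import duty = 265534.97 × 25% = 66383.74
Buyer bears: destination terminal 166.42 + brokerage 339.27 + delivery 629.15 + duty 66383.74 = 67518.58
Landed cost = invoice 265534.97 + 67518.58 = 333053.55

Total landed cost: USD 333053.55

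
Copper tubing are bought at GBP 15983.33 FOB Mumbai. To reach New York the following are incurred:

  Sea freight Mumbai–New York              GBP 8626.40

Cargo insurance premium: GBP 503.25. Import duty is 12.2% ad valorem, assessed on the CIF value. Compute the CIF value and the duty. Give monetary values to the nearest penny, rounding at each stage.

CIF value: GBP 25112.98; import duty: GBP 3063.78

CIF = FOB price + freight + insurance
CIF = 15983.33 + 8626.40 + 503.25 = 25112.98
Import duty = 25112.98 × 12.2% = 3063.78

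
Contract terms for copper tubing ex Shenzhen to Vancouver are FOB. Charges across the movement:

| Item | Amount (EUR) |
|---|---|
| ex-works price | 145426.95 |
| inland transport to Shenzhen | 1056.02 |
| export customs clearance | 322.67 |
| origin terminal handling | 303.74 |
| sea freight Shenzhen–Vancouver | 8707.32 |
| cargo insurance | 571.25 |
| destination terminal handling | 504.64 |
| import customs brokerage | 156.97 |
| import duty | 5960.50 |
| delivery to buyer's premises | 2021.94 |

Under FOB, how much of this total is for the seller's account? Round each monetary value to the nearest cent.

FOB: the seller bears costs until goods are on board at the origin port; the buyer bears freight, insurance and all costs thereafter.
Seller's account: goods 145426.95 + inland to port 1056.02 + export clearance 322.67 + origin terminal 303.74 = 147109.38
Buyer's account: freight 8707.32 + insurance 571.25 + destination terminal 504.64 + brokerage 156.97 + duty 5960.50 + delivery 2021.94 = 17922.62

Seller's account: EUR 147109.38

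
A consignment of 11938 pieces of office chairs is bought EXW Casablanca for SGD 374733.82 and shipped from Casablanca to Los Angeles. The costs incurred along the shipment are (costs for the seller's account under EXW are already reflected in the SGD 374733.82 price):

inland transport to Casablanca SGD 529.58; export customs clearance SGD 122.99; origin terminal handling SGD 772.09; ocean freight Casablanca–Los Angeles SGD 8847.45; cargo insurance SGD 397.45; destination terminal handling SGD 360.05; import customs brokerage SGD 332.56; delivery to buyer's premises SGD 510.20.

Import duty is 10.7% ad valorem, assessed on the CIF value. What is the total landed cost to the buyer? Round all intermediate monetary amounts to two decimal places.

EXW: the seller makes goods available at their premises; the buyer bears all onward costs.
CIF value = EXW price + inland to port + export clearance + origin terminal + freight + insurance = 374733.82 + 529.58 + 122.99 + 772.09 + 8847.45 + 397.45 = 385403.38
Import duty = 385403.38 × 10.7% = 41238.16
Buyer bears: inland to port 529.58 + export clearance 122.99 + origin terminal 772.09 + freight 8847.45 + insurance 397.45 + destination terminal 360.05 + brokerage 332.56 + delivery 510.20 + duty 41238.16 = 53110.53
Landed cost = invoice 374733.82 + 53110.53 = 427844.35

Total landed cost: SGD 427844.35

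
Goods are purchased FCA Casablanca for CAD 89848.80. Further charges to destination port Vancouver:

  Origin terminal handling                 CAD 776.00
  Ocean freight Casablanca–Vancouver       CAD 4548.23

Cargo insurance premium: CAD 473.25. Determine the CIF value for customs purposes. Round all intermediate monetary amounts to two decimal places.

CIF = FCA price + pre-shipment costs + freight + insurance
CIF = 89848.80 + 776.00 + 4548.23 + 473.25 = 95646.28

CIF value: CAD 95646.28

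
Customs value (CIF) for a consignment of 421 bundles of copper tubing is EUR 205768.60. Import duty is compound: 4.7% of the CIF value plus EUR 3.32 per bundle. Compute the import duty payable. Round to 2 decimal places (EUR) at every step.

Import duty: EUR 11068.84

Ad valorem component: 205768.60 × 4.7% = 9671.12
Specific component: 421 × 3.32 = 1397.72
Import duty = 9671.12 + 1397.72 = 11068.84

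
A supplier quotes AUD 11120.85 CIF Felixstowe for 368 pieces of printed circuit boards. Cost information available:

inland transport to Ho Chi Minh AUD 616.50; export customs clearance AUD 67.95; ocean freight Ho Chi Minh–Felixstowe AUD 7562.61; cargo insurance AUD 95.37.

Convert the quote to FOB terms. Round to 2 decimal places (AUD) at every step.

Not relevant to the conversion: inland to port, export clearance — on the seller under both CIF and FOB; already in the CIF price and stays in the FOB price.
From CIF to FOB, the seller no longer bears: freight, insurance.
FOB price = 11120.85 − 7562.61 − 95.37 = 3462.87

FOB price: AUD 3462.87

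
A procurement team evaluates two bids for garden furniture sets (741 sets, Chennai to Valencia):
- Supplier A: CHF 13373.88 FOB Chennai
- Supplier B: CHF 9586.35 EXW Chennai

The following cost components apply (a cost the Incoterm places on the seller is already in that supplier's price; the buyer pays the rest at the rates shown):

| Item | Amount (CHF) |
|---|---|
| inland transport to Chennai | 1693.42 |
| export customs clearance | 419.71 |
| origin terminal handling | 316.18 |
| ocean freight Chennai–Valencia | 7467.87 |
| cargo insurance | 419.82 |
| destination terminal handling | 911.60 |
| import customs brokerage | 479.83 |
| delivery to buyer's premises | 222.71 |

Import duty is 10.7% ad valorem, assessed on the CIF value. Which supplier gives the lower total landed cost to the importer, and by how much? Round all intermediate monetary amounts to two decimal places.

Supplier A (FOB):
CIF value = FOB price + freight + insurance = 13373.88 + 7467.87 + 419.82 = 21261.57
Import duty = 21261.57 × 10.7% = 2274.99
Buyer bears (A): 7467.87 + 419.82 + 911.60 + 479.83 + 222.71 = 9501.83
Landed cost (A) = invoice 13373.88 + 9501.83 + duty 2274.99 = 25150.70
Supplier B (EXW):
CIF value = EXW price + inland to port + export clearance + origin terminal + freight + insurance = 9586.35 + 1693.42 + 419.71 + 316.18 + 7467.87 + 419.82 = 19903.35
Import duty = 19903.35 × 10.7% = 2129.66
Buyer bears (B): 1693.42 + 419.71 + 316.18 + 7467.87 + 419.82 + 911.60 + 479.83 + 222.71 = 11931.14
Landed cost (B) = invoice 9586.35 + 11931.14 + duty 2129.66 = 23647.15
Difference = |25150.70 − 23647.15| = 1503.55

Supplier B is cheaper by CHF 1503.55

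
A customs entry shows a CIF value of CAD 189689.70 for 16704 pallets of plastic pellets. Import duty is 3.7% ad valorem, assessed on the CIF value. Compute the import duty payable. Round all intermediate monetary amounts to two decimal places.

Import duty: CAD 7018.52

Import duty = 189689.70 × 3.7% = 7018.52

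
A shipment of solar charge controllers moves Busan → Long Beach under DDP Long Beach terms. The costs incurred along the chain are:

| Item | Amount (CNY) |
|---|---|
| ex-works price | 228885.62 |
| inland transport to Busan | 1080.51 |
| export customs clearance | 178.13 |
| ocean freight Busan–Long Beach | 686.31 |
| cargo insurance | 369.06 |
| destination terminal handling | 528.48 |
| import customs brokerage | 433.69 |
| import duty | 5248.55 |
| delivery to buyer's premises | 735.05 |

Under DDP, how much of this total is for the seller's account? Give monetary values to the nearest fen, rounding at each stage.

Seller's account: CNY 238145.40

DDP: the seller bears all costs including import duty.
Seller's account: goods 228885.62 + inland to port 1080.51 + export clearance 178.13 + freight 686.31 + insurance 369.06 + destination terminal 528.48 + brokerage 433.69 + duty 5248.55 + delivery 735.05 = 238145.40
Buyer's account: 0.00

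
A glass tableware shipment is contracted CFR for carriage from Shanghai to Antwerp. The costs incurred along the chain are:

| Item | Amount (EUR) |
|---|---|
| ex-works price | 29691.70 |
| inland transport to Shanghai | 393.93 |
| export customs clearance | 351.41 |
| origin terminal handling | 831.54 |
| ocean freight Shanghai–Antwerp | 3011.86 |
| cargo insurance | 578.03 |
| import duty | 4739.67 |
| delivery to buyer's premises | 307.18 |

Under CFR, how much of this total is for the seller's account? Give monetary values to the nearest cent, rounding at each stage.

CFR: the seller pays costs through ocean freight to the destination port, but not insurance.
Seller's account: goods 29691.70 + inland to port 393.93 + export clearance 351.41 + origin terminal 831.54 + freight 3011.86 = 34280.44
Buyer's account: insurance 578.03 + duty 4739.67 + delivery 307.18 = 5624.88

Seller's account: EUR 34280.44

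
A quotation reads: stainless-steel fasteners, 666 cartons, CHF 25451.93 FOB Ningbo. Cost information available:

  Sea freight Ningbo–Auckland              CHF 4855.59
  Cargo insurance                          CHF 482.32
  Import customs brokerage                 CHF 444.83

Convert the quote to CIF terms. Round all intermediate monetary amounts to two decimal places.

Not relevant to the conversion: brokerage — on the buyer under both terms; not part of either seller's price.
From FOB to CIF, the seller additionally bears: freight, insurance.
CIF price = 25451.93 + 4855.59 + 482.32 = 30789.84

CIF price: CHF 30789.84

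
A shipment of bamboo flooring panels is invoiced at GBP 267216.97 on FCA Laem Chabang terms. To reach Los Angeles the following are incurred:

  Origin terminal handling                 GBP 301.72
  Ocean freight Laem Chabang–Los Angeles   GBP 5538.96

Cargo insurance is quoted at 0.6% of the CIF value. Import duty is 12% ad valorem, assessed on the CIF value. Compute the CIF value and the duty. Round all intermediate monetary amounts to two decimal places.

CIF value: GBP 274705.89; import duty: GBP 32964.71

Let C be the CIF value. C = FCA price + pre-shipment costs + freight + 0.6% × C
C − 0.6% × C = 267216.97 + 301.72 + 5538.96
0.994 × C = 273057.65
C = 273057.65 / 0.994 = 274705.89
Insurance premium = 0.6% × 274705.89 = 1648.24
Import duty = 274705.89 × 12% = 32964.71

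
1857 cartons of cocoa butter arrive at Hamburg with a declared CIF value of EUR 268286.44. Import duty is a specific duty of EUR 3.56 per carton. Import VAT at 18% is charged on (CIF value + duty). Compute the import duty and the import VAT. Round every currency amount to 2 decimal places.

Import duty: EUR 6610.92; import VAT: EUR 49481.52

Import duty = 1857 × 3.56 = 6610.92
VAT base = CIF + duty = 268286.44 + 6610.92 = 274897.36
Import VAT = 274897.36 × 18% = 49481.52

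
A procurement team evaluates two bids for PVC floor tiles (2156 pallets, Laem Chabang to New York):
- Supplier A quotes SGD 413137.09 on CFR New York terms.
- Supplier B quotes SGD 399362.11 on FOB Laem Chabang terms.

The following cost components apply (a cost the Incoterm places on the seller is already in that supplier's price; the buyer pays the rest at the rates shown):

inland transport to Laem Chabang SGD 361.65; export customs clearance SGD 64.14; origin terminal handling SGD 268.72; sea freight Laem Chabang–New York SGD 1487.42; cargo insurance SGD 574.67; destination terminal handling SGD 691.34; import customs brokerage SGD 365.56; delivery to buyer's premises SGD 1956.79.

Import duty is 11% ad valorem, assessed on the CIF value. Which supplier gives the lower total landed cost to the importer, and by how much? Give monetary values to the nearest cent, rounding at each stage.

Supplier B is cheaper by SGD 13639.19

Supplier A (CFR):
CIF value = CFR price + insurance = 413137.09 + 574.67 = 413711.76
Import duty = 413711.76 × 11% = 45508.29
Buyer bears (A): 574.67 + 691.34 + 365.56 + 1956.79 = 3588.36
Landed cost (A) = invoice 413137.09 + 3588.36 + duty 45508.29 = 462233.74
Supplier B (FOB):
CIF value = FOB price + freight + insurance = 399362.11 + 1487.42 + 574.67 = 401424.20
Import duty = 401424.20 × 11% = 44156.66
Buyer bears (B): 1487.42 + 574.67 + 691.34 + 365.56 + 1956.79 = 5075.78
Landed cost (B) = invoice 399362.11 + 5075.78 + duty 44156.66 = 448594.55
Difference = |462233.74 − 448594.55| = 13639.19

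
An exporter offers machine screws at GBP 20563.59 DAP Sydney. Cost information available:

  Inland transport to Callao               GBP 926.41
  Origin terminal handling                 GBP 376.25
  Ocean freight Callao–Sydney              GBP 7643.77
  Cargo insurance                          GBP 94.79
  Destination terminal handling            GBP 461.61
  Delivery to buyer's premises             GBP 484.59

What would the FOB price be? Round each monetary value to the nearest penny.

FOB price: GBP 11878.83

Not relevant to the conversion: origin terminal, inland to port — on the seller under both DAP and FOB; already in the DAP price and stays in the FOB price.
From DAP to FOB, the seller no longer bears: freight, insurance, destination terminal, delivery.
FOB price = 20563.59 − 7643.77 − 94.79 − 461.61 − 484.59 = 11878.83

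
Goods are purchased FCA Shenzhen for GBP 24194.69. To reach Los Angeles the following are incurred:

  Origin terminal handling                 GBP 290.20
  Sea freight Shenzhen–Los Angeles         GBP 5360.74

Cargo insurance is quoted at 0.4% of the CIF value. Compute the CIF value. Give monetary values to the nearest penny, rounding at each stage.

CIF value: GBP 29965.49

Let C be the CIF value. C = FCA price + pre-shipment costs + freight + 0.4% × C
C − 0.4% × C = 24194.69 + 290.20 + 5360.74
0.996 × C = 29845.63
C = 29845.63 / 0.996 = 29965.49
Insurance premium = 0.4% × 29965.49 = 119.86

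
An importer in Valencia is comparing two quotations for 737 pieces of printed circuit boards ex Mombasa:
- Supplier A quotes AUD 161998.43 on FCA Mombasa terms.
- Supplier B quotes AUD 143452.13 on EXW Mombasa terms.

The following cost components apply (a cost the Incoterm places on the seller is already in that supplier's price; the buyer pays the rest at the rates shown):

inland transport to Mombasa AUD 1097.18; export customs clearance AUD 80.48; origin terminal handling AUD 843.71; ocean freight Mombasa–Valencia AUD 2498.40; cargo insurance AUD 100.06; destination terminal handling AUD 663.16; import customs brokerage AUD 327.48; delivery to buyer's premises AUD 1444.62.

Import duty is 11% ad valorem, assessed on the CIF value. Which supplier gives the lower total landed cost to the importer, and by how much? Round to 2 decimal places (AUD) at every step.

Supplier A (FCA):
CIF value = FCA price + origin terminal + freight + insurance = 161998.43 + 843.71 + 2498.40 + 100.06 = 165440.60
Import duty = 165440.60 × 11% = 18198.47
Buyer bears (A): 843.71 + 2498.40 + 100.06 + 663.16 + 327.48 + 1444.62 = 5877.43
Landed cost (A) = invoice 161998.43 + 5877.43 + duty 18198.47 = 186074.33
Supplier B (EXW):
CIF value = EXW price + inland to port + export clearance + origin terminal + freight + insurance = 143452.13 + 1097.18 + 80.48 + 843.71 + 2498.40 + 100.06 = 148071.96
Import duty = 148071.96 × 11% = 16287.92
Buyer bears (B): 1097.18 + 80.48 + 843.71 + 2498.40 + 100.06 + 663.16 + 327.48 + 1444.62 = 7055.09
Landed cost (B) = invoice 143452.13 + 7055.09 + duty 16287.92 = 166795.14
Difference = |186074.33 − 166795.14| = 19279.19

Supplier B is cheaper by AUD 19279.19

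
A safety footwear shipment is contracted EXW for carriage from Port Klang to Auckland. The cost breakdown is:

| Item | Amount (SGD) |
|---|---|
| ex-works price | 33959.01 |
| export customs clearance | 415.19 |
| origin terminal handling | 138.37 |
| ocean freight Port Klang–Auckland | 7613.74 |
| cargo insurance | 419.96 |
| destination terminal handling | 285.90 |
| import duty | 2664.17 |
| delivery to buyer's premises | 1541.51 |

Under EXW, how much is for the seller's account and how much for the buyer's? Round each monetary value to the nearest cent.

Seller: SGD 33959.01; buyer: SGD 13078.84

EXW: the seller makes goods available at their premises; the buyer bears all onward costs.
Seller's account: goods 33959.01 = 33959.01
Buyer's account: export clearance 415.19 + origin terminal 138.37 + freight 7613.74 + insurance 419.96 + destination terminal 285.90 + duty 2664.17 + delivery 1541.51 = 13078.84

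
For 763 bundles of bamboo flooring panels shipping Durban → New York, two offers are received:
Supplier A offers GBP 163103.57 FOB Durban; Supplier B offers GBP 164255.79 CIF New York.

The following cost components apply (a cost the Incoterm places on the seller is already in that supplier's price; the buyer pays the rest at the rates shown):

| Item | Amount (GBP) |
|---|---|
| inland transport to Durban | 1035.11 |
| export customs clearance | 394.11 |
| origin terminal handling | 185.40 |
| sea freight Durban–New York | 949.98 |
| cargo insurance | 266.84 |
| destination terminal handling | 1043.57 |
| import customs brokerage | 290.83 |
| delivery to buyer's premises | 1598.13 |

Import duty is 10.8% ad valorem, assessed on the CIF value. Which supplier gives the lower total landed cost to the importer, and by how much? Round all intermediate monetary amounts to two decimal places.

Supplier B is cheaper by GBP 71.57

Supplier A (FOB):
CIF value = FOB price + freight + insurance = 163103.57 + 949.98 + 266.84 = 164320.39
Import duty = 164320.39 × 10.8% = 17746.60
Buyer bears (A): 949.98 + 266.84 + 1043.57 + 290.83 + 1598.13 = 4149.35
Landed cost (A) = invoice 163103.57 + 4149.35 + duty 17746.60 = 184999.52
Supplier B (CIF):
The CIF price already equals the CIF value: 164255.79
Import duty = 164255.79 × 10.8% = 17739.63
Buyer bears (B): 1043.57 + 290.83 + 1598.13 = 2932.53
Landed cost (B) = invoice 164255.79 + 2932.53 + duty 17739.63 = 184927.95
Difference = |184999.52 − 184927.95| = 71.57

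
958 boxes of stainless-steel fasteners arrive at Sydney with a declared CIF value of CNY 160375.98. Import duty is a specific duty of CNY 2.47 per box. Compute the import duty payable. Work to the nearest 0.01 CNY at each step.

Import duty = 958 × 2.47 = 2366.26

Import duty: CNY 2366.26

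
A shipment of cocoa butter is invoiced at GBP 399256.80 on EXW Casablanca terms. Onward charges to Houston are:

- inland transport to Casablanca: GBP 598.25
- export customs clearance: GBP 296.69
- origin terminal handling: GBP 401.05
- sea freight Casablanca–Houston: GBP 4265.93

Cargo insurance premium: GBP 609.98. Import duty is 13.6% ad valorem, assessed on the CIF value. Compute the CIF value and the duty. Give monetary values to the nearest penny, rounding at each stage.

CIF value: GBP 405428.70; import duty: GBP 55138.30

CIF = EXW price + pre-shipment costs + freight + insurance
CIF = 399256.80 + 598.25 + 296.69 + 401.05 + 4265.93 + 609.98 = 405428.70
Import duty = 405428.70 × 13.6% = 55138.30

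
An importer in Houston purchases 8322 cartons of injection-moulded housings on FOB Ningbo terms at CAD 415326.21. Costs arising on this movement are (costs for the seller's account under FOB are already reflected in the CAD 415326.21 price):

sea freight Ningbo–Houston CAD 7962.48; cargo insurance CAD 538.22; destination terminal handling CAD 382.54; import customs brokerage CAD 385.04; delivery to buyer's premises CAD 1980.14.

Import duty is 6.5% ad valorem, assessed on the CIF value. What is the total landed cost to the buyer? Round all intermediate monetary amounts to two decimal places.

FOB: the seller bears costs until goods are on board at the origin port; the buyer bears freight, insurance and all costs thereafter.
CIF value = FOB price + freight + insurance = 415326.21 + 7962.48 + 538.22 = 423826.91
Import duty = 423826.91 × 6.5% = 27548.75
Buyer bears: freight 7962.48 + insurance 538.22 + destination terminal 382.54 + brokerage 385.04 + delivery 1980.14 + duty 27548.75 = 38797.17
Landed cost = invoice 415326.21 + 38797.17 = 454123.38

Total landed cost: CAD 454123.38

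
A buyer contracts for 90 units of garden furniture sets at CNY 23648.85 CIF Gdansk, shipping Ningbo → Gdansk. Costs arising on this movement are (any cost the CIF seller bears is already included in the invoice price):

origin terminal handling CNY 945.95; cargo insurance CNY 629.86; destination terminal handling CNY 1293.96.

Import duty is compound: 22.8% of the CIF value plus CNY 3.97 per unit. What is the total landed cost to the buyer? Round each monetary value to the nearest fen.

CIF: the seller pays costs through ocean freight and marine insurance to the destination port.
Already in the invoice (seller's account under CIF): origin terminal, insurance — exclude.
The CIF price already equals the CIF value: 23648.85
Ad valorem component: 23648.85 × 22.8% = 5391.94
Specific component: 90 × 3.97 = 357.30
Import duty = 5391.94 + 357.30 = 5749.24
Buyer bears: destination terminal 1293.96 + duty 5749.24 = 7043.20
Landed cost = invoice 23648.85 + 7043.20 = 30692.05

Total landed cost: CNY 30692.05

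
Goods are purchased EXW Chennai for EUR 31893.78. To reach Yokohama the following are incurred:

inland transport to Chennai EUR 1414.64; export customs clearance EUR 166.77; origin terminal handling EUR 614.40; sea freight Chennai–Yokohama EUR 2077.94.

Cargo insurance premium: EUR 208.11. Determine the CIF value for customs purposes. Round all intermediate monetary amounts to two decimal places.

CIF = EXW price + pre-shipment costs + freight + insurance
CIF = 31893.78 + 1414.64 + 166.77 + 614.40 + 2077.94 + 208.11 = 36375.64

CIF value: EUR 36375.64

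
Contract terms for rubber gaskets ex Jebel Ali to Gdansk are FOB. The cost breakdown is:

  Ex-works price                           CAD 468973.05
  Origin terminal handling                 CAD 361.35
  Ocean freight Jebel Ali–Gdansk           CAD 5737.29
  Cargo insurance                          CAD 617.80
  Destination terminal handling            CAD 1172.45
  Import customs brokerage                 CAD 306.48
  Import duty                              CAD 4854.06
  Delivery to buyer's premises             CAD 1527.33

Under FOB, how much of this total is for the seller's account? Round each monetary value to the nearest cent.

Seller's account: CAD 469334.40

FOB: the seller bears costs until goods are on board at the origin port; the buyer bears freight, insurance and all costs thereafter.
Seller's account: goods 468973.05 + origin terminal 361.35 = 469334.40
Buyer's account: freight 5737.29 + insurance 617.80 + destination terminal 1172.45 + brokerage 306.48 + duty 4854.06 + delivery 1527.33 = 14215.41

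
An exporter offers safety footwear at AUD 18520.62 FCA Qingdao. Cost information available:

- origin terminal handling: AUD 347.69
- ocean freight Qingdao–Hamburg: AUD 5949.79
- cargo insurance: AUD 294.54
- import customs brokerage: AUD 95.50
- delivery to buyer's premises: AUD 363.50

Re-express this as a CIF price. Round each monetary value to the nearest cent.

CIF price: AUD 25112.64

Not relevant to the conversion: brokerage, delivery — on the buyer under both terms; not part of either seller's price.
From FCA to CIF, the seller additionally bears: origin terminal, freight, insurance.
CIF price = 18520.62 + 347.69 + 5949.79 + 294.54 = 25112.64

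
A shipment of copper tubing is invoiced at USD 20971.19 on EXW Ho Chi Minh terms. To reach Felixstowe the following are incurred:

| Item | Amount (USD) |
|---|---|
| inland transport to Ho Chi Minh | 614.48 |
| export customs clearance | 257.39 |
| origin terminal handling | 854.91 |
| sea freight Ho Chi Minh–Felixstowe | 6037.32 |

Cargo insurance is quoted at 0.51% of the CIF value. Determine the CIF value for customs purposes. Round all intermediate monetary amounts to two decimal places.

Let C be the CIF value. C = EXW price + pre-shipment costs + freight + 0.51% × C
C − 0.51% × C = 20971.19 + 614.48 + 257.39 + 854.91 + 6037.32
0.9949 × C = 28735.29
C = 28735.29 / 0.9949 = 28882.59
Insurance premium = 0.51% × 28882.59 = 147.30

CIF value: USD 28882.59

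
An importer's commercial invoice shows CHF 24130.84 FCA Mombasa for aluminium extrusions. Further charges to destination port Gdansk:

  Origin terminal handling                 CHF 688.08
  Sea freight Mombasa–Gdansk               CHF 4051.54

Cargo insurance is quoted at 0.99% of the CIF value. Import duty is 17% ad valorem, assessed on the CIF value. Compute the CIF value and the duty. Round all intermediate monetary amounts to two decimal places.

CIF value: CHF 29159.14; import duty: CHF 4957.05

Let C be the CIF value. C = FCA price + pre-shipment costs + freight + 0.99% × C
C − 0.99% × C = 24130.84 + 688.08 + 4051.54
0.9901 × C = 28870.46
C = 28870.46 / 0.9901 = 29159.14
Insurance premium = 0.99% × 29159.14 = 288.68
Import duty = 29159.14 × 17% = 4957.05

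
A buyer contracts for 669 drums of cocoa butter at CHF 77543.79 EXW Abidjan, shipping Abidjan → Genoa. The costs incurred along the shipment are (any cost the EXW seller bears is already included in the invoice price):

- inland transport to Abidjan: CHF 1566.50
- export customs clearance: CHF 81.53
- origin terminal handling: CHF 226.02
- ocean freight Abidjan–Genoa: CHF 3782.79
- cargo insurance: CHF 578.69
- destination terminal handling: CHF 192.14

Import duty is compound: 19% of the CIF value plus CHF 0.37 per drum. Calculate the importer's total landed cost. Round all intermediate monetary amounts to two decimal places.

EXW: the seller makes goods available at their premises; the buyer bears all onward costs.
CIF value = EXW price + inland to port + export clearance + origin terminal + freight + insurance = 77543.79 + 1566.50 + 81.53 + 226.02 + 3782.79 + 578.69 = 83779.32
Ad valorem component: 83779.32 × 19% = 15918.07
Specific component: 669 × 0.37 = 247.53
Import duty = 15918.07 + 247.53 = 16165.60
Buyer bears: inland to port 1566.50 + export clearance 81.53 + origin terminal 226.02 + freight 3782.79 + insurance 578.69 + destination terminal 192.14 + duty 16165.60 = 22593.27
Landed cost = invoice 77543.79 + 22593.27 = 100137.06

Total landed cost: CHF 100137.06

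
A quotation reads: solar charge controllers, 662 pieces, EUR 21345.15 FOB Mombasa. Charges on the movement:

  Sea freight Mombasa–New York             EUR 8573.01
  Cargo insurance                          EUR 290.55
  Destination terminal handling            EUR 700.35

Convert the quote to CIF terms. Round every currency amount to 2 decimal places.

Not relevant to the conversion: destination terminal — on the buyer under both terms; not part of either seller's price.
From FOB to CIF, the seller additionally bears: freight, insurance.
CIF price = 21345.15 + 8573.01 + 290.55 = 30208.71

CIF price: EUR 30208.71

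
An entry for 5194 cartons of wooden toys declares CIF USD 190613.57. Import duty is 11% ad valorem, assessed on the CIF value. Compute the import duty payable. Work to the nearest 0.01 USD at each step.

Import duty = 190613.57 × 11% = 20967.49

Import duty: USD 20967.49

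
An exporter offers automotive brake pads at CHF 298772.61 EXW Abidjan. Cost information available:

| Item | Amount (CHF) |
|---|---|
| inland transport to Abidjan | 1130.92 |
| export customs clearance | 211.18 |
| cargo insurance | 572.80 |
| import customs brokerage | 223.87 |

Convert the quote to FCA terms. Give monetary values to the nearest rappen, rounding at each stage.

FCA price: CHF 300114.71

Not relevant to the conversion: insurance, brokerage — on the buyer under both terms; not part of either seller's price.
From EXW to FCA, the seller additionally bears: inland to port, export clearance.
FCA price = 298772.61 + 1130.92 + 211.18 = 300114.71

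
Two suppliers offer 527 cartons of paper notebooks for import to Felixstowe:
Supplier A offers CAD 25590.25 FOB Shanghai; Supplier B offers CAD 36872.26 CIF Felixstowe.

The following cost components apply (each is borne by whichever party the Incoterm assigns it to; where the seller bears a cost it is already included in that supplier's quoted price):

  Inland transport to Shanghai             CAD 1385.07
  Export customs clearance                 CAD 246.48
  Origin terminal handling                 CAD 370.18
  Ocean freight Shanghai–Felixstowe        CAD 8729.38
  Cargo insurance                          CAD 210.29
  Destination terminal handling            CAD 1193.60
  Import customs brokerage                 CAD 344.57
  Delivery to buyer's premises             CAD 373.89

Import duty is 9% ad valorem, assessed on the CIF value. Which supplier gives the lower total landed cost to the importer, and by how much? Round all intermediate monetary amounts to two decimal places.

Supplier A is cheaper by CAD 2553.15

Supplier A (FOB):
CIF value = FOB price + freight + insurance = 25590.25 + 8729.38 + 210.29 = 34529.92
Import duty = 34529.92 × 9% = 3107.69
Buyer bears (A): 8729.38 + 210.29 + 1193.60 + 344.57 + 373.89 = 10851.73
Landed cost (A) = invoice 25590.25 + 10851.73 + duty 3107.69 = 39549.67
Supplier B (CIF):
The CIF price already equals the CIF value: 36872.26
Import duty = 36872.26 × 9% = 3318.50
Buyer bears (B): 1193.60 + 344.57 + 373.89 = 1912.06
Landed cost (B) = invoice 36872.26 + 1912.06 + duty 3318.50 = 42102.82
Difference = |39549.67 − 42102.82| = 2553.15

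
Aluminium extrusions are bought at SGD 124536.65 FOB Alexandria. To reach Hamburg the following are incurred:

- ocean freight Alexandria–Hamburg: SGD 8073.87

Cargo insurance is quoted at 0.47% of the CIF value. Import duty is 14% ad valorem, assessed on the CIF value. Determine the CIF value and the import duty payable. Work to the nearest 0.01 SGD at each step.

Let C be the CIF value. C = FOB price + freight + 0.47% × C
C − 0.47% × C = 124536.65 + 8073.87
0.9953 × C = 132610.52
C = 132610.52 / 0.9953 = 133236.73
Insurance premium = 0.47% × 133236.73 = 626.21
Import duty = 133236.73 × 14% = 18653.14

CIF value: SGD 133236.73; import duty: SGD 18653.14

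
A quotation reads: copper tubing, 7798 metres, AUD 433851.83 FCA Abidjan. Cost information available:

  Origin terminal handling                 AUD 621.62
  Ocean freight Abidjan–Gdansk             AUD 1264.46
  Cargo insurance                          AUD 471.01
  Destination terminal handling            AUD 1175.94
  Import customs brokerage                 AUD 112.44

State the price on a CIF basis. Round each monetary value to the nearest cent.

CIF price: AUD 436208.92

Not relevant to the conversion: brokerage, destination terminal — on the buyer under both terms; not part of either seller's price.
From FCA to CIF, the seller additionally bears: origin terminal, freight, insurance.
CIF price = 433851.83 + 621.62 + 1264.46 + 471.01 = 436208.92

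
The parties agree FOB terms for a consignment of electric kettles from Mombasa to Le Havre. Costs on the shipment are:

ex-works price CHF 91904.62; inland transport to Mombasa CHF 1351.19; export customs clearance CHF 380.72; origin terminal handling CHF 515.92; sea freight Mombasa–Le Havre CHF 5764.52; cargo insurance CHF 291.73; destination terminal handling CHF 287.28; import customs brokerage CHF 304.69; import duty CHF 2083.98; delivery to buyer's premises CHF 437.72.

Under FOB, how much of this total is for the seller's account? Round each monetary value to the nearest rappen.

Seller's account: CHF 94152.45

FOB: the seller bears costs until goods are on board at the origin port; the buyer bears freight, insurance and all costs thereafter.
Seller's account: goods 91904.62 + inland to port 1351.19 + export clearance 380.72 + origin terminal 515.92 = 94152.45
Buyer's account: freight 5764.52 + insurance 291.73 + destination terminal 287.28 + brokerage 304.69 + duty 2083.98 + delivery 437.72 = 9169.92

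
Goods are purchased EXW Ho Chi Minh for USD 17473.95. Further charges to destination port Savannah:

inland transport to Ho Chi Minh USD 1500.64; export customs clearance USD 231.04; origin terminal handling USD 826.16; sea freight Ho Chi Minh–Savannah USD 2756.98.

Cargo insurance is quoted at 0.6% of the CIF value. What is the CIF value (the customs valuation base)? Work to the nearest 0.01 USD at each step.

CIF value: USD 22926.33

Let C be the CIF value. C = EXW price + pre-shipment costs + freight + 0.6% × C
C − 0.6% × C = 17473.95 + 1500.64 + 231.04 + 826.16 + 2756.98
0.994 × C = 22788.77
C = 22788.77 / 0.994 = 22926.33
Insurance premium = 0.6% × 22926.33 = 137.56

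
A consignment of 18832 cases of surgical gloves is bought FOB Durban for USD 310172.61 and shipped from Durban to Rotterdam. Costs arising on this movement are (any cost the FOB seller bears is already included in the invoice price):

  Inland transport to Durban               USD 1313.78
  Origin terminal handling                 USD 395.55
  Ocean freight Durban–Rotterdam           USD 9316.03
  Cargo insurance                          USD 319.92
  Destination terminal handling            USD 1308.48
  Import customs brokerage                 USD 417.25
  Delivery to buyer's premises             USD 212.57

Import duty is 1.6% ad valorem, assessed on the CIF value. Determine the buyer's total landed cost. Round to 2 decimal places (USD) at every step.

FOB: the seller bears costs until goods are on board at the origin port; the buyer bears freight, insurance and all costs thereafter.
Already in the invoice (seller's account under FOB): inland to port, origin terminal — exclude.
CIF value = FOB price + freight + insurance = 310172.61 + 9316.03 + 319.92 = 319808.56
Import duty = 319808.56 × 1.6% = 5116.94
Buyer bears: freight 9316.03 + insurance 319.92 + destination terminal 1308.48 + brokerage 417.25 + delivery 212.57 + duty 5116.94 = 16691.19
Landed cost = invoice 310172.61 + 16691.19 = 326863.80

Total landed cost: USD 326863.80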